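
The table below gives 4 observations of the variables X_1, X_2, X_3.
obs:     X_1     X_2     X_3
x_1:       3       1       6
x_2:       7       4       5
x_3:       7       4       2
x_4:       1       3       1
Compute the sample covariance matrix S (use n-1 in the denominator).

Step 1 — column means:
  mean(X_1) = (3 + 7 + 7 + 1) / 4 = 18/4 = 4.5
  mean(X_2) = (1 + 4 + 4 + 3) / 4 = 12/4 = 3
  mean(X_3) = (6 + 5 + 2 + 1) / 4 = 14/4 = 3.5

Step 2 — sample covariance S[i,j] = (1/(n-1)) · Σ_k (x_{k,i} - mean_i) · (x_{k,j} - mean_j), with n-1 = 3.
  S[X_1,X_1] = ((-1.5)·(-1.5) + (2.5)·(2.5) + (2.5)·(2.5) + (-3.5)·(-3.5)) / 3 = 27/3 = 9
  S[X_1,X_2] = ((-1.5)·(-2) + (2.5)·(1) + (2.5)·(1) + (-3.5)·(0)) / 3 = 8/3 = 2.6667
  S[X_1,X_3] = ((-1.5)·(2.5) + (2.5)·(1.5) + (2.5)·(-1.5) + (-3.5)·(-2.5)) / 3 = 5/3 = 1.6667
  S[X_2,X_2] = ((-2)·(-2) + (1)·(1) + (1)·(1) + (0)·(0)) / 3 = 6/3 = 2
  S[X_2,X_3] = ((-2)·(2.5) + (1)·(1.5) + (1)·(-1.5) + (0)·(-2.5)) / 3 = -5/3 = -1.6667
  S[X_3,X_3] = ((2.5)·(2.5) + (1.5)·(1.5) + (-1.5)·(-1.5) + (-2.5)·(-2.5)) / 3 = 17/3 = 5.6667

S is symmetric (S[j,i] = S[i,j]). Assembling:

S = [[9, 2.6667, 1.6667],
 [2.6667, 2, -1.6667],
 [1.6667, -1.6667, 5.6667]]


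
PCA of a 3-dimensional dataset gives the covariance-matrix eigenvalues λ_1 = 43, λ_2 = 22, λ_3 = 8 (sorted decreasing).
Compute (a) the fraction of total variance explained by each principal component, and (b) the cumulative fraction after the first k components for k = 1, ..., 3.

Step 1 — total variance = trace(Sigma) = Σ λ_i = 43 + 22 + 8 = 73.

Step 2 — fraction explained by component i = λ_i / Σ λ:
  PC1: 43/73 = 0.589
  PC2: 22/73 = 0.3014
  PC3: 8/73 = 0.1096

Step 3 — cumulative fraction after k components = (λ_1 + ... + λ_k) / Σ λ:
  k = 1: 43/73 = 0.589
  k = 2: (43 + 22)/73 = 65/73 = 0.8904
  k = 3: (43 + 22 + 8)/73 = 73/73 = 1

Summary (fraction, with percent):

explained: PC1 0.589 (58.9%), PC2 0.3014 (30.14%), PC3 0.1096 (10.96%);  cumulative: 0.589, 0.8904, 1


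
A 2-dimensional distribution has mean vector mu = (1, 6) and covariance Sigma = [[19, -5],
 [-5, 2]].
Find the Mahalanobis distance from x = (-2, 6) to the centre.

Step 1 — centre the observation: (x - mu) = (-3, 0).

Step 2 — invert Sigma. det(Sigma) = 19·2 - (-5)² = 13.
  Sigma^{-1} = (1/det) · [[d, -b], [-b, a]] = [[0.1538, 0.3846],
 [0.3846, 1.4615]].

Step 3 — form the quadratic (x - mu)^T · Sigma^{-1} · (x - mu):
  Sigma^{-1} · (x - mu) = (-0.4615, -1.1538).
  (x - mu)^T · [Sigma^{-1} · (x - mu)] = (-3)·(-0.4615) + (0)·(-1.1538) = 1.3846.

Step 4 — take square root: d = √(1.3846) ≈ 1.1767.

d(x, mu) = √(1.3846) ≈ 1.1767


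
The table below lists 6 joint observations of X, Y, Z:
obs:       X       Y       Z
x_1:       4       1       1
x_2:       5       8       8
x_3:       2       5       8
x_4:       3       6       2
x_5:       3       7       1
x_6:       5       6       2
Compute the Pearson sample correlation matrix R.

Step 1 — column means:
  mean(X) = (4 + 5 + 2 + 3 + 3 + 5) / 6 = 22/6 = 3.6667
  mean(Y) = (1 + 8 + 5 + 6 + 7 + 6) / 6 = 33/6 = 5.5
  mean(Z) = (1 + 8 + 8 + 2 + 1 + 2) / 6 = 22/6 = 3.6667

Step 2 — sample variances and covariances s[i,j] = (1/(n-1)) · Σ_k (x_{k,i} - mean_i) · (x_{k,j} - mean_j), with n-1 = 5:
  s[X,X] = ((0.3333)·(0.3333) + (1.3333)·(1.3333) + (-1.6667)·(-1.6667) + (-0.6667)·(-0.6667) + (-0.6667)·(-0.6667) + (1.3333)·(1.3333)) / 5 = 7.3333/5 = 1.4667
  s[X,Y] = ((0.3333)·(-4.5) + (1.3333)·(2.5) + (-1.6667)·(-0.5) + (-0.6667)·(0.5) + (-0.6667)·(1.5) + (1.3333)·(0.5)) / 5 = 2/5 = 0.4
  s[X,Z] = ((0.3333)·(-2.6667) + (1.3333)·(4.3333) + (-1.6667)·(4.3333) + (-0.6667)·(-1.6667) + (-0.6667)·(-2.6667) + (1.3333)·(-1.6667)) / 5 = -1.6667/5 = -0.3333
  s[Y,Y] = ((-4.5)·(-4.5) + (2.5)·(2.5) + (-0.5)·(-0.5) + (0.5)·(0.5) + (1.5)·(1.5) + (0.5)·(0.5)) / 5 = 29.5/5 = 5.9
  s[Y,Z] = ((-4.5)·(-2.6667) + (2.5)·(4.3333) + (-0.5)·(4.3333) + (0.5)·(-1.6667) + (1.5)·(-2.6667) + (0.5)·(-1.6667)) / 5 = 15/5 = 3
  s[Z,Z] = ((-2.6667)·(-2.6667) + (4.3333)·(4.3333) + (4.3333)·(4.3333) + (-1.6667)·(-1.6667) + (-2.6667)·(-2.6667) + (-1.6667)·(-1.6667)) / 5 = 57.3333/5 = 11.4667
  Sample standard deviations s_i = √(s[i,i]):
  s(X) = √(1.4667) = 1.2111
  s(Y) = √(5.9) = 2.429
  s(Z) = √(11.4667) = 3.3862

Step 3 — r_{ij} = s_{ij} / (s_i · s_j):
  r[X,X] = 1 (diagonal).
  r[X,Y] = 0.4 / (1.2111 · 2.429) = 0.4 / 2.9417 = 0.136
  r[X,Z] = -0.3333 / (1.2111 · 3.3862) = -0.3333 / 4.1009 = -0.0813
  r[Y,Y] = 1 (diagonal).
  r[Y,Z] = 3 / (2.429 · 3.3862) = 3 / 8.2252 = 0.3647
  r[Z,Z] = 1 (diagonal).

R is symmetric with unit diagonal. Assembling:

R = [[1, 0.136, -0.0813],
 [0.136, 1, 0.3647],
 [-0.0813, 0.3647, 1]]


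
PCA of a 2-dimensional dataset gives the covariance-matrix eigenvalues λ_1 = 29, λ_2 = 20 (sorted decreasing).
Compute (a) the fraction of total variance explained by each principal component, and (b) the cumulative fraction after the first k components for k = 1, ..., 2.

Step 1 — total variance = trace(Sigma) = Σ λ_i = 29 + 20 = 49.

Step 2 — fraction explained by component i = λ_i / Σ λ:
  PC1: 29/49 = 0.5918
  PC2: 20/49 = 0.4082

Step 3 — cumulative fraction after k components = (λ_1 + ... + λ_k) / Σ λ:
  k = 1: 29/49 = 0.5918
  k = 2: (29 + 20)/49 = 49/49 = 1

Summary (fraction, with percent):

explained: PC1 0.5918 (59.18%), PC2 0.4082 (40.82%);  cumulative: 0.5918, 1


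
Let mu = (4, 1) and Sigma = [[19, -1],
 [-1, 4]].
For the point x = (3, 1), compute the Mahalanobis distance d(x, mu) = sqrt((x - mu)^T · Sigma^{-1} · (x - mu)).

Step 1 — centre the observation: (x - mu) = (-1, 0).

Step 2 — invert Sigma. det(Sigma) = 19·4 - (-1)² = 75.
  Sigma^{-1} = (1/det) · [[d, -b], [-b, a]] = [[0.0533, 0.0133],
 [0.0133, 0.2533]].

Step 3 — form the quadratic (x - mu)^T · Sigma^{-1} · (x - mu):
  Sigma^{-1} · (x - mu) = (-0.0533, -0.0133).
  (x - mu)^T · [Sigma^{-1} · (x - mu)] = (-1)·(-0.0533) + (0)·(-0.0133) = 0.0533.

Step 4 — take square root: d = √(0.0533) ≈ 0.2309.

d(x, mu) = √(0.0533) ≈ 0.2309


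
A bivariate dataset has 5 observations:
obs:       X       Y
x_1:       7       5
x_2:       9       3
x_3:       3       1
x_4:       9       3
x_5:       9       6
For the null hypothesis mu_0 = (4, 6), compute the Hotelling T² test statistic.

Step 1 — sample mean vector:
  mean(X) = (7 + 9 + 3 + 9 + 9) / 5 = 37/5 = 7.4
  mean(Y) = (5 + 3 + 1 + 3 + 6) / 5 = 18/5 = 3.6
  x̄ = (7.4, 3.6),  deviation x̄ - mu_0 = (7.4, 3.6) - (4, 6) = (3.4, -2.4).

Step 2 — sample covariance matrix, S[i,j] = (1/(n-1)) · Σ_k (x_{k,i} - mean_i) · (x_{k,j} - mean_j), divisor n-1 = 4:
  S[X,X] = ((-0.4)·(-0.4) + (1.6)·(1.6) + (-4.4)·(-4.4) + (1.6)·(1.6) + (1.6)·(1.6)) / 4 = 27.2/4 = 6.8
  S[X,Y] = ((-0.4)·(1.4) + (1.6)·(-0.6) + (-4.4)·(-2.6) + (1.6)·(-0.6) + (1.6)·(2.4)) / 4 = 12.8/4 = 3.2
  S[Y,Y] = ((1.4)·(1.4) + (-0.6)·(-0.6) + (-2.6)·(-2.6) + (-0.6)·(-0.6) + (2.4)·(2.4)) / 4 = 15.2/4 = 3.8
  S = [[6.8, 3.2],
 [3.2, 3.8]].

Step 3 — invert S. det(S) = 6.8·3.8 - (3.2)² = 15.6.
  S^{-1} = (1/det) · [[d, -b], [-b, a]] = [[0.2436, -0.2051],
 [-0.2051, 0.4359]].

Step 4 — quadratic form (x̄ - mu_0)^T · S^{-1} · (x̄ - mu_0):
  S^{-1} · (x̄ - mu_0) = (1.3205, -1.7436),
  (x̄ - mu_0)^T · [...] = (3.4)·(1.3205) + (-2.4)·(-1.7436) = 8.6744.

Step 5 — scale by n: T² = 5 · 8.6744 = 43.3718.

T² ≈ 43.3718


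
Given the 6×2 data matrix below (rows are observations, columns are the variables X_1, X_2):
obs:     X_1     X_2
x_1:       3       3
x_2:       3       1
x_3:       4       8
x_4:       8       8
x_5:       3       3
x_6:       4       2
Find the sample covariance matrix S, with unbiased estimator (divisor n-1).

Step 1 — column means:
  mean(X_1) = (3 + 3 + 4 + 8 + 3 + 4) / 6 = 25/6 = 4.1667
  mean(X_2) = (3 + 1 + 8 + 8 + 3 + 2) / 6 = 25/6 = 4.1667

Step 2 — sample covariance S[i,j] = (1/(n-1)) · Σ_k (x_{k,i} - mean_i) · (x_{k,j} - mean_j), with n-1 = 5.
  S[X_1,X_1] = ((-1.1667)·(-1.1667) + (-1.1667)·(-1.1667) + (-0.1667)·(-0.1667) + (3.8333)·(3.8333) + (-1.1667)·(-1.1667) + (-0.1667)·(-0.1667)) / 5 = 18.8333/5 = 3.7667
  S[X_1,X_2] = ((-1.1667)·(-1.1667) + (-1.1667)·(-3.1667) + (-0.1667)·(3.8333) + (3.8333)·(3.8333) + (-1.1667)·(-1.1667) + (-0.1667)·(-2.1667)) / 5 = 20.8333/5 = 4.1667
  S[X_2,X_2] = ((-1.1667)·(-1.1667) + (-3.1667)·(-3.1667) + (3.8333)·(3.8333) + (3.8333)·(3.8333) + (-1.1667)·(-1.1667) + (-2.1667)·(-2.1667)) / 5 = 46.8333/5 = 9.3667

S is symmetric (S[j,i] = S[i,j]). Assembling:

S = [[3.7667, 4.1667],
 [4.1667, 9.3667]]


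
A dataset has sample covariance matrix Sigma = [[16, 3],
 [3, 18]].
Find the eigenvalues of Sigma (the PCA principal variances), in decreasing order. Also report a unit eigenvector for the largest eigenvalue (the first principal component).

Step 1 — characteristic polynomial of 2×2 Sigma:
  det(Sigma - λI) = λ² - trace · λ + det = 0.
  trace = 16 + 18 = 34, det = 16·18 - (3)² = 279.
Step 2 — discriminant:
  Δ = trace² - 4·det = 1156 - 1116 = 40.
Step 3 — eigenvalues:
  λ = (trace ± √Δ)/2 = (34 ± 6.3246)/2,
  λ_1 = 20.1623,  λ_2 = 13.8377.

Step 4 — unit eigenvector for λ_1: solve (Sigma - λ_1 I)v = 0. First row:
  (16 - 20.1623)·v_x + (3)·v_y = 0, i.e. (-4.1623)·v_x + (3)·v_y = 0,
  so v ∝ (b, λ_1 - a) = (3, 4.1623) = u.
  ||u|| = √((3)² + (4.1623)²) = √(26.3246) ≈ 5.1307,
  v_1 = u/||u|| ≈ (0.5847, 0.8112) (||v_1|| = 1).

λ_1 = 20.1623,  λ_2 = 13.8377;  v_1 ≈ (0.5847, 0.8112)


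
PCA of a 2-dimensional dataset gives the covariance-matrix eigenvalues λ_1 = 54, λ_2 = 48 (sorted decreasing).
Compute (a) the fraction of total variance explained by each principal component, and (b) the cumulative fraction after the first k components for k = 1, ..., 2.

Step 1 — total variance = trace(Sigma) = Σ λ_i = 54 + 48 = 102.

Step 2 — fraction explained by component i = λ_i / Σ λ:
  PC1: 54/102 = 0.5294
  PC2: 48/102 = 0.4706

Step 3 — cumulative fraction after k components = (λ_1 + ... + λ_k) / Σ λ:
  k = 1: 54/102 = 0.5294
  k = 2: (54 + 48)/102 = 102/102 = 1

Summary (fraction, with percent):

explained: PC1 0.5294 (52.94%), PC2 0.4706 (47.06%);  cumulative: 0.5294, 1


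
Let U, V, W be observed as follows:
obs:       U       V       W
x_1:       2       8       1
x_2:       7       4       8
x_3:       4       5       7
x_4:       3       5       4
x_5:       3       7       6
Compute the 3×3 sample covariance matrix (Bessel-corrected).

Step 1 — column means:
  mean(U) = (2 + 7 + 4 + 3 + 3) / 5 = 19/5 = 3.8
  mean(V) = (8 + 4 + 5 + 5 + 7) / 5 = 29/5 = 5.8
  mean(W) = (1 + 8 + 7 + 4 + 6) / 5 = 26/5 = 5.2

Step 2 — sample covariance S[i,j] = (1/(n-1)) · Σ_k (x_{k,i} - mean_i) · (x_{k,j} - mean_j), with n-1 = 4.
  S[U,U] = ((-1.8)·(-1.8) + (3.2)·(3.2) + (0.2)·(0.2) + (-0.8)·(-0.8) + (-0.8)·(-0.8)) / 4 = 14.8/4 = 3.7
  S[U,V] = ((-1.8)·(2.2) + (3.2)·(-1.8) + (0.2)·(-0.8) + (-0.8)·(-0.8) + (-0.8)·(1.2)) / 4 = -10.2/4 = -2.55
  S[U,W] = ((-1.8)·(-4.2) + (3.2)·(2.8) + (0.2)·(1.8) + (-0.8)·(-1.2) + (-0.8)·(0.8)) / 4 = 17.2/4 = 4.3
  S[V,V] = ((2.2)·(2.2) + (-1.8)·(-1.8) + (-0.8)·(-0.8) + (-0.8)·(-0.8) + (1.2)·(1.2)) / 4 = 10.8/4 = 2.7
  S[V,W] = ((2.2)·(-4.2) + (-1.8)·(2.8) + (-0.8)·(1.8) + (-0.8)·(-1.2) + (1.2)·(0.8)) / 4 = -13.8/4 = -3.45
  S[W,W] = ((-4.2)·(-4.2) + (2.8)·(2.8) + (1.8)·(1.8) + (-1.2)·(-1.2) + (0.8)·(0.8)) / 4 = 30.8/4 = 7.7

S is symmetric (S[j,i] = S[i,j]). Assembling:

S = [[3.7, -2.55, 4.3],
 [-2.55, 2.7, -3.45],
 [4.3, -3.45, 7.7]]


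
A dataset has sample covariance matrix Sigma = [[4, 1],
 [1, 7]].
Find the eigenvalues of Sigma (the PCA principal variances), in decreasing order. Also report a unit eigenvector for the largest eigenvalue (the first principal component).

Step 1 — characteristic polynomial of 2×2 Sigma:
  det(Sigma - λI) = λ² - trace · λ + det = 0.
  trace = 4 + 7 = 11, det = 4·7 - (1)² = 27.
Step 2 — discriminant:
  Δ = trace² - 4·det = 121 - 108 = 13.
Step 3 — eigenvalues:
  λ = (trace ± √Δ)/2 = (11 ± 3.6056)/2,
  λ_1 = 7.3028,  λ_2 = 3.6972.

Step 4 — unit eigenvector for λ_1: solve (Sigma - λ_1 I)v = 0. First row:
  (4 - 7.3028)·v_x + (1)·v_y = 0, i.e. (-3.3028)·v_x + (1)·v_y = 0,
  so v ∝ (b, λ_1 - a) = (1, 3.3028) = u.
  ||u|| = √((1)² + (3.3028)²) = √(11.9083) ≈ 3.4508,
  v_1 = u/||u|| ≈ (0.2898, 0.9571) (||v_1|| = 1).

λ_1 = 7.3028,  λ_2 = 3.6972;  v_1 ≈ (0.2898, 0.9571)


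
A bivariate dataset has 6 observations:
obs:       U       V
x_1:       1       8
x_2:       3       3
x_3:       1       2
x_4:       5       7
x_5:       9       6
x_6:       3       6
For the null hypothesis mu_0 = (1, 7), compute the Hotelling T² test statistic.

Step 1 — sample mean vector:
  mean(U) = (1 + 3 + 1 + 5 + 9 + 3) / 6 = 22/6 = 3.6667
  mean(V) = (8 + 3 + 2 + 7 + 6 + 6) / 6 = 32/6 = 5.3333
  x̄ = (3.6667, 5.3333),  deviation x̄ - mu_0 = (3.6667, 5.3333) - (1, 7) = (2.6667, -1.6667).

Step 2 — sample covariance matrix, S[i,j] = (1/(n-1)) · Σ_k (x_{k,i} - mean_i) · (x_{k,j} - mean_j), divisor n-1 = 5:
  S[U,U] = ((-2.6667)·(-2.6667) + (-0.6667)·(-0.6667) + (-2.6667)·(-2.6667) + (1.3333)·(1.3333) + (5.3333)·(5.3333) + (-0.6667)·(-0.6667)) / 5 = 45.3333/5 = 9.0667
  S[U,V] = ((-2.6667)·(2.6667) + (-0.6667)·(-2.3333) + (-2.6667)·(-3.3333) + (1.3333)·(1.6667) + (5.3333)·(0.6667) + (-0.6667)·(0.6667)) / 5 = 8.6667/5 = 1.7333
  S[V,V] = ((2.6667)·(2.6667) + (-2.3333)·(-2.3333) + (-3.3333)·(-3.3333) + (1.6667)·(1.6667) + (0.6667)·(0.6667) + (0.6667)·(0.6667)) / 5 = 27.3333/5 = 5.4667
  S = [[9.0667, 1.7333],
 [1.7333, 5.4667]].

Step 3 — invert S. det(S) = 9.0667·5.4667 - (1.7333)² = 46.56.
  S^{-1} = (1/det) · [[d, -b], [-b, a]] = [[0.1174, -0.0372],
 [-0.0372, 0.1947]].

Step 4 — quadratic form (x̄ - mu_0)^T · S^{-1} · (x̄ - mu_0):
  S^{-1} · (x̄ - mu_0) = (0.3751, -0.4238),
  (x̄ - mu_0)^T · [...] = (2.6667)·(0.3751) + (-1.6667)·(-0.4238) = 1.7068.

Step 5 — scale by n: T² = 6 · 1.7068 = 10.2405.

T² ≈ 10.2405


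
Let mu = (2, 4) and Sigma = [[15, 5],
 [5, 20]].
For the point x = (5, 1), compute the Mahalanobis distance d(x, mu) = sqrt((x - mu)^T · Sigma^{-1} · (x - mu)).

Step 1 — centre the observation: (x - mu) = (3, -3).

Step 2 — invert Sigma. det(Sigma) = 15·20 - (5)² = 275.
  Sigma^{-1} = (1/det) · [[d, -b], [-b, a]] = [[0.0727, -0.0182],
 [-0.0182, 0.0545]].

Step 3 — form the quadratic (x - mu)^T · Sigma^{-1} · (x - mu):
  Sigma^{-1} · (x - mu) = (0.2727, -0.2182).
  (x - mu)^T · [Sigma^{-1} · (x - mu)] = (3)·(0.2727) + (-3)·(-0.2182) = 1.4727.

Step 4 — take square root: d = √(1.4727) ≈ 1.2136.

d(x, mu) = √(1.4727) ≈ 1.2136


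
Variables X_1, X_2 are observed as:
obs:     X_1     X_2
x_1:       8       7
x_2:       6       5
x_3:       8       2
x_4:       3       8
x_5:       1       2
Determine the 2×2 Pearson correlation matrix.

Step 1 — column means:
  mean(X_1) = (8 + 6 + 8 + 3 + 1) / 5 = 26/5 = 5.2
  mean(X_2) = (7 + 5 + 2 + 8 + 2) / 5 = 24/5 = 4.8

Step 2 — sample variances and covariances s[i,j] = (1/(n-1)) · Σ_k (x_{k,i} - mean_i) · (x_{k,j} - mean_j), with n-1 = 4:
  s[X_1,X_1] = ((2.8)·(2.8) + (0.8)·(0.8) + (2.8)·(2.8) + (-2.2)·(-2.2) + (-4.2)·(-4.2)) / 4 = 38.8/4 = 9.7
  s[X_1,X_2] = ((2.8)·(2.2) + (0.8)·(0.2) + (2.8)·(-2.8) + (-2.2)·(3.2) + (-4.2)·(-2.8)) / 4 = 3.2/4 = 0.8
  s[X_2,X_2] = ((2.2)·(2.2) + (0.2)·(0.2) + (-2.8)·(-2.8) + (3.2)·(3.2) + (-2.8)·(-2.8)) / 4 = 30.8/4 = 7.7
  Sample standard deviations s_i = √(s[i,i]):
  s(X_1) = √(9.7) = 3.1145
  s(X_2) = √(7.7) = 2.7749

Step 3 — r_{ij} = s_{ij} / (s_i · s_j):
  r[X_1,X_1] = 1 (diagonal).
  r[X_1,X_2] = 0.8 / (3.1145 · 2.7749) = 0.8 / 8.6423 = 0.0926
  r[X_2,X_2] = 1 (diagonal).

R is symmetric with unit diagonal. Assembling:

R = [[1, 0.0926],
 [0.0926, 1]]


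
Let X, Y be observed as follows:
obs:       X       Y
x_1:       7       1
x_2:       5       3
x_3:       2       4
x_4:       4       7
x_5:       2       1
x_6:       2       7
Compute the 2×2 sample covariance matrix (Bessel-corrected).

Step 1 — column means:
  mean(X) = (7 + 5 + 2 + 4 + 2 + 2) / 6 = 22/6 = 3.6667
  mean(Y) = (1 + 3 + 4 + 7 + 1 + 7) / 6 = 23/6 = 3.8333

Step 2 — sample covariance S[i,j] = (1/(n-1)) · Σ_k (x_{k,i} - mean_i) · (x_{k,j} - mean_j), with n-1 = 5.
  S[X,X] = ((3.3333)·(3.3333) + (1.3333)·(1.3333) + (-1.6667)·(-1.6667) + (0.3333)·(0.3333) + (-1.6667)·(-1.6667) + (-1.6667)·(-1.6667)) / 5 = 21.3333/5 = 4.2667
  S[X,Y] = ((3.3333)·(-2.8333) + (1.3333)·(-0.8333) + (-1.6667)·(0.1667) + (0.3333)·(3.1667) + (-1.6667)·(-2.8333) + (-1.6667)·(3.1667)) / 5 = -10.3333/5 = -2.0667
  S[Y,Y] = ((-2.8333)·(-2.8333) + (-0.8333)·(-0.8333) + (0.1667)·(0.1667) + (3.1667)·(3.1667) + (-2.8333)·(-2.8333) + (3.1667)·(3.1667)) / 5 = 36.8333/5 = 7.3667

S is symmetric (S[j,i] = S[i,j]). Assembling:

S = [[4.2667, -2.0667],
 [-2.0667, 7.3667]]


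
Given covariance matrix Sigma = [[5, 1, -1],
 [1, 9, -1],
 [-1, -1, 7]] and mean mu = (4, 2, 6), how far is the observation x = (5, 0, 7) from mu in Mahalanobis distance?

Step 1 — centre the observation: (x - mu) = (1, -2, 1).

Step 2 — invert Sigma (cofactor / det for 3×3, or solve directly):
  Sigma^{-1} = [[0.2095, -0.0203, 0.027],
 [-0.0203, 0.1149, 0.0135],
 [0.027, 0.0135, 0.1486]].

Step 3 — form the quadratic (x - mu)^T · Sigma^{-1} · (x - mu):
  Sigma^{-1} · (x - mu) = (0.277, -0.2365, 0.1486).
  (x - mu)^T · [Sigma^{-1} · (x - mu)] = (1)·(0.277) + (-2)·(-0.2365) + (1)·(0.1486) = 0.8986.

Step 4 — take square root: d = √(0.8986) ≈ 0.948.

d(x, mu) = √(0.8986) ≈ 0.948


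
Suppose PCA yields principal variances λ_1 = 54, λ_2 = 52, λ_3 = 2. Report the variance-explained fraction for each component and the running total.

Step 1 — total variance = trace(Sigma) = Σ λ_i = 54 + 52 + 2 = 108.

Step 2 — fraction explained by component i = λ_i / Σ λ:
  PC1: 54/108 = 0.5
  PC2: 52/108 = 0.4815
  PC3: 2/108 = 0.0185

Step 3 — cumulative fraction after k components = (λ_1 + ... + λ_k) / Σ λ:
  k = 1: 54/108 = 0.5
  k = 2: (54 + 52)/108 = 106/108 = 0.9815
  k = 3: (54 + 52 + 2)/108 = 108/108 = 1

Summary (fraction, with percent):

explained: PC1 0.5 (50%), PC2 0.4815 (48.15%), PC3 0.0185 (1.85%);  cumulative: 0.5, 0.9815, 1


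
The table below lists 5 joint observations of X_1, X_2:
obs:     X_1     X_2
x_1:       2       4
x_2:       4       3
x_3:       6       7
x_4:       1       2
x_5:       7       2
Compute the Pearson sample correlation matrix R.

Step 1 — column means:
  mean(X_1) = (2 + 4 + 6 + 1 + 7) / 5 = 20/5 = 4
  mean(X_2) = (4 + 3 + 7 + 2 + 2) / 5 = 18/5 = 3.6

Step 2 — sample variances and covariances s[i,j] = (1/(n-1)) · Σ_k (x_{k,i} - mean_i) · (x_{k,j} - mean_j), with n-1 = 4:
  s[X_1,X_1] = ((-2)·(-2) + (0)·(0) + (2)·(2) + (-3)·(-3) + (3)·(3)) / 4 = 26/4 = 6.5
  s[X_1,X_2] = ((-2)·(0.4) + (0)·(-0.6) + (2)·(3.4) + (-3)·(-1.6) + (3)·(-1.6)) / 4 = 6/4 = 1.5
  s[X_2,X_2] = ((0.4)·(0.4) + (-0.6)·(-0.6) + (3.4)·(3.4) + (-1.6)·(-1.6) + (-1.6)·(-1.6)) / 4 = 17.2/4 = 4.3
  Sample standard deviations s_i = √(s[i,i]):
  s(X_1) = √(6.5) = 2.5495
  s(X_2) = √(4.3) = 2.0736

Step 3 — r_{ij} = s_{ij} / (s_i · s_j):
  r[X_1,X_1] = 1 (diagonal).
  r[X_1,X_2] = 1.5 / (2.5495 · 2.0736) = 1.5 / 5.2868 = 0.2837
  r[X_2,X_2] = 1 (diagonal).

R is symmetric with unit diagonal. Assembling:

R = [[1, 0.2837],
 [0.2837, 1]]


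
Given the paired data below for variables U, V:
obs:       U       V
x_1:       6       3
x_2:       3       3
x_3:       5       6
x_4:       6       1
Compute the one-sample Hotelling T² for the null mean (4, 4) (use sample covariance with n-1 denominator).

Step 1 — sample mean vector:
  mean(U) = (6 + 3 + 5 + 6) / 4 = 20/4 = 5
  mean(V) = (3 + 3 + 6 + 1) / 4 = 13/4 = 3.25
  x̄ = (5, 3.25),  deviation x̄ - mu_0 = (5, 3.25) - (4, 4) = (1, -0.75).

Step 2 — sample covariance matrix, S[i,j] = (1/(n-1)) · Σ_k (x_{k,i} - mean_i) · (x_{k,j} - mean_j), divisor n-1 = 3:
  S[U,U] = ((1)·(1) + (-2)·(-2) + (0)·(0) + (1)·(1)) / 3 = 6/3 = 2
  S[U,V] = ((1)·(-0.25) + (-2)·(-0.25) + (0)·(2.75) + (1)·(-2.25)) / 3 = -2/3 = -0.6667
  S[V,V] = ((-0.25)·(-0.25) + (-0.25)·(-0.25) + (2.75)·(2.75) + (-2.25)·(-2.25)) / 3 = 12.75/3 = 4.25
  S = [[2, -0.6667],
 [-0.6667, 4.25]].

Step 3 — invert S. det(S) = 2·4.25 - (-0.6667)² = 8.0556.
  S^{-1} = (1/det) · [[d, -b], [-b, a]] = [[0.5276, 0.0828],
 [0.0828, 0.2483]].

Step 4 — quadratic form (x̄ - mu_0)^T · S^{-1} · (x̄ - mu_0):
  S^{-1} · (x̄ - mu_0) = (0.4655, -0.1034),
  (x̄ - mu_0)^T · [...] = (1)·(0.4655) + (-0.75)·(-0.1034) = 0.5431.

Step 5 — scale by n: T² = 4 · 0.5431 = 2.1724.

T² ≈ 2.1724


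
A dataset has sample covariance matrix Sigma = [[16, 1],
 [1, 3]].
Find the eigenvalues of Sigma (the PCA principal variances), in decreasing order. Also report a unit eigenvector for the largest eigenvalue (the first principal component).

Step 1 — characteristic polynomial of 2×2 Sigma:
  det(Sigma - λI) = λ² - trace · λ + det = 0.
  trace = 16 + 3 = 19, det = 16·3 - (1)² = 47.
Step 2 — discriminant:
  Δ = trace² - 4·det = 361 - 188 = 173.
Step 3 — eigenvalues:
  λ = (trace ± √Δ)/2 = (19 ± 13.1529)/2,
  λ_1 = 16.0765,  λ_2 = 2.9235.

Step 4 — unit eigenvector for λ_1: solve (Sigma - λ_1 I)v = 0. First row:
  (16 - 16.0765)·v_x + (1)·v_y = 0, i.e. (-0.0765)·v_x + (1)·v_y = 0,
  so v ∝ (b, λ_1 - a) = (1, 0.0765) = u.
  ||u|| = √((1)² + (0.0765)²) = √(1.0058) ≈ 1.0029,
  v_1 = u/||u|| ≈ (0.9971, 0.0763) (||v_1|| = 1).

λ_1 = 16.0765,  λ_2 = 2.9235;  v_1 ≈ (0.9971, 0.0763)


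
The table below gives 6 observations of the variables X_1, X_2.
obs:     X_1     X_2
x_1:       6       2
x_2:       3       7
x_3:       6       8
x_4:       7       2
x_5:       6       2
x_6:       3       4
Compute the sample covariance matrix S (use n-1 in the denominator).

Step 1 — column means:
  mean(X_1) = (6 + 3 + 6 + 7 + 6 + 3) / 6 = 31/6 = 5.1667
  mean(X_2) = (2 + 7 + 8 + 2 + 2 + 4) / 6 = 25/6 = 4.1667

Step 2 — sample covariance S[i,j] = (1/(n-1)) · Σ_k (x_{k,i} - mean_i) · (x_{k,j} - mean_j), with n-1 = 5.
  S[X_1,X_1] = ((0.8333)·(0.8333) + (-2.1667)·(-2.1667) + (0.8333)·(0.8333) + (1.8333)·(1.8333) + (0.8333)·(0.8333) + (-2.1667)·(-2.1667)) / 5 = 14.8333/5 = 2.9667
  S[X_1,X_2] = ((0.8333)·(-2.1667) + (-2.1667)·(2.8333) + (0.8333)·(3.8333) + (1.8333)·(-2.1667) + (0.8333)·(-2.1667) + (-2.1667)·(-0.1667)) / 5 = -10.1667/5 = -2.0333
  S[X_2,X_2] = ((-2.1667)·(-2.1667) + (2.8333)·(2.8333) + (3.8333)·(3.8333) + (-2.1667)·(-2.1667) + (-2.1667)·(-2.1667) + (-0.1667)·(-0.1667)) / 5 = 36.8333/5 = 7.3667

S is symmetric (S[j,i] = S[i,j]). Assembling:

S = [[2.9667, -2.0333],
 [-2.0333, 7.3667]]


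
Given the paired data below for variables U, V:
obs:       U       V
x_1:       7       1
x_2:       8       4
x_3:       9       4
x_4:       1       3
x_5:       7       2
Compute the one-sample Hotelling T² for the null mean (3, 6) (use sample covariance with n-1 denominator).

Step 1 — sample mean vector:
  mean(U) = (7 + 8 + 9 + 1 + 7) / 5 = 32/5 = 6.4
  mean(V) = (1 + 4 + 4 + 3 + 2) / 5 = 14/5 = 2.8
  x̄ = (6.4, 2.8),  deviation x̄ - mu_0 = (6.4, 2.8) - (3, 6) = (3.4, -3.2).

Step 2 — sample covariance matrix, S[i,j] = (1/(n-1)) · Σ_k (x_{k,i} - mean_i) · (x_{k,j} - mean_j), divisor n-1 = 4:
  S[U,U] = ((0.6)·(0.6) + (1.6)·(1.6) + (2.6)·(2.6) + (-5.4)·(-5.4) + (0.6)·(0.6)) / 4 = 39.2/4 = 9.8
  S[U,V] = ((0.6)·(-1.8) + (1.6)·(1.2) + (2.6)·(1.2) + (-5.4)·(0.2) + (0.6)·(-0.8)) / 4 = 2.4/4 = 0.6
  S[V,V] = ((-1.8)·(-1.8) + (1.2)·(1.2) + (1.2)·(1.2) + (0.2)·(0.2) + (-0.8)·(-0.8)) / 4 = 6.8/4 = 1.7
  S = [[9.8, 0.6],
 [0.6, 1.7]].

Step 3 — invert S. det(S) = 9.8·1.7 - (0.6)² = 16.3.
  S^{-1} = (1/det) · [[d, -b], [-b, a]] = [[0.1043, -0.0368],
 [-0.0368, 0.6012]].

Step 4 — quadratic form (x̄ - mu_0)^T · S^{-1} · (x̄ - mu_0):
  S^{-1} · (x̄ - mu_0) = (0.4724, -2.0491),
  (x̄ - mu_0)^T · [...] = (3.4)·(0.4724) + (-3.2)·(-2.0491) = 8.1632.

Step 5 — scale by n: T² = 5 · 8.1632 = 40.816.

T² ≈ 40.816


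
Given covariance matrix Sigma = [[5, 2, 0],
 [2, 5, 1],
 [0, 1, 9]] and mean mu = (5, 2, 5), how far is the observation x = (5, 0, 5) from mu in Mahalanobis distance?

Step 1 — centre the observation: (x - mu) = (0, -2, 0).

Step 2 — invert Sigma (cofactor / det for 3×3, or solve directly):
  Sigma^{-1} = [[0.2391, -0.0978, 0.0109],
 [-0.0978, 0.2446, -0.0272],
 [0.0109, -0.0272, 0.1141]].

Step 3 — form the quadratic (x - mu)^T · Sigma^{-1} · (x - mu):
  Sigma^{-1} · (x - mu) = (0.1957, -0.4891, 0.0543).
  (x - mu)^T · [Sigma^{-1} · (x - mu)] = (0)·(0.1957) + (-2)·(-0.4891) + (0)·(0.0543) = 0.9783.

Step 4 — take square root: d = √(0.9783) ≈ 0.9891.

d(x, mu) = √(0.9783) ≈ 0.9891


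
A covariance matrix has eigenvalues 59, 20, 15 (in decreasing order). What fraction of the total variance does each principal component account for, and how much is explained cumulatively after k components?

Step 1 — total variance = trace(Sigma) = Σ λ_i = 59 + 20 + 15 = 94.

Step 2 — fraction explained by component i = λ_i / Σ λ:
  PC1: 59/94 = 0.6277
  PC2: 20/94 = 0.2128
  PC3: 15/94 = 0.1596

Step 3 — cumulative fraction after k components = (λ_1 + ... + λ_k) / Σ λ:
  k = 1: 59/94 = 0.6277
  k = 2: (59 + 20)/94 = 79/94 = 0.8404
  k = 3: (59 + 20 + 15)/94 = 94/94 = 1

Summary (fraction, with percent):

explained: PC1 0.6277 (62.77%), PC2 0.2128 (21.28%), PC3 0.1596 (15.96%);  cumulative: 0.6277, 0.8404, 1


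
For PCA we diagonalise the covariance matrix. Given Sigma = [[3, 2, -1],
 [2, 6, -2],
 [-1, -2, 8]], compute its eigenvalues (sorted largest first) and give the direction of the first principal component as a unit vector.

Step 1 — characteristic polynomial p(λ) = det(λI - Sigma) = λ³ - tr·λ² + c_1·λ - det, where tr = trace, c_1 = sum of the principal 2×2 minors, det = det(Sigma):
  tr = 3 + 6 + 8 = 17,
  c_1 = (3·6 - (2)²) + (3·8 - (-1)²) + (6·8 - (-2)²) = 14 + 23 + 44 = 81,
  det = 3·(6·8 - (-2)²) - (2)·((2)·8 - (-2)·(-1)) + (-1)·((2)·(-2) - 6·(-1)) = 3·(44) - (2)·(14) + (-1)·(2) = 102.
  So p(λ) = λ³ - 17λ² + 81λ - 102.
Step 2 — look for an integer root (rational root theorem: any rational root is an integer divisor of 102). Testing λ = 2:
  p(2) = 8 - 68 + 162 - 102 = 0  ✓
  Dividing out (λ - 2): p(λ) = (λ - 2)(λ² - 15λ + 51).
Step 3 — remaining eigenvalues from the quadratic λ² - 15λ + 51 = 0:
  Δ = 15² - 4·51 = 225 - 204 = 21,  λ = (15 ± √21)/2 = (15 ± 4.5826)/2 ≈ 9.7913 or 5.2087.
  Sorted: λ_1 = 9.7913,  λ_2 = 5.2087,  λ_3 = 2  (check: sum = 17 = tr ✓).

Step 4 — unit eigenvector for λ_1 ≈ 9.7913: v spans the null space of (Sigma - λ_1 I), whose rows are
  r_1 = (-6.7913, 2, -1),  r_2 = (2, -3.7913, -2),  r_3 = (-1, -2, -1.7913).
  v is orthogonal to every row, so take v ∝ r_1 × r_2 = ((2)·(-2) - (-1)·(-3.7913), (-1)·(2) - (-6.7913)·(-2), (-6.7913)·(-3.7913) - (2)·(2)) ≈ (-7.7913, -15.5826, 21.7477).
  Rescale (multiply by -1 so the first nonzero entry is positive): u = (7.7913, 15.5826, -21.7477).
  ||u|| = √((7.7913)² + (15.5826)² + (-21.7477)²) = √(776.4845) ≈ 27.8655,  v_1 = u/||u|| ≈ (0.2796, 0.5592, -0.7805) (||v_1|| = 1).

λ_1 = 9.7913,  λ_2 = 5.2087,  λ_3 = 2;  v_1 ≈ (0.2796, 0.5592, -0.7805)


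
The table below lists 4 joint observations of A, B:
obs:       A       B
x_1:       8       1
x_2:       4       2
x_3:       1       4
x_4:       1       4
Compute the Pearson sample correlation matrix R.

Step 1 — column means:
  mean(A) = (8 + 4 + 1 + 1) / 4 = 14/4 = 3.5
  mean(B) = (1 + 2 + 4 + 4) / 4 = 11/4 = 2.75

Step 2 — sample variances and covariances s[i,j] = (1/(n-1)) · Σ_k (x_{k,i} - mean_i) · (x_{k,j} - mean_j), with n-1 = 3:
  s[A,A] = ((4.5)·(4.5) + (0.5)·(0.5) + (-2.5)·(-2.5) + (-2.5)·(-2.5)) / 3 = 33/3 = 11
  s[A,B] = ((4.5)·(-1.75) + (0.5)·(-0.75) + (-2.5)·(1.25) + (-2.5)·(1.25)) / 3 = -14.5/3 = -4.8333
  s[B,B] = ((-1.75)·(-1.75) + (-0.75)·(-0.75) + (1.25)·(1.25) + (1.25)·(1.25)) / 3 = 6.75/3 = 2.25
  Sample standard deviations s_i = √(s[i,i]):
  s(A) = √(11) = 3.3166
  s(B) = √(2.25) = 1.5

Step 3 — r_{ij} = s_{ij} / (s_i · s_j):
  r[A,A] = 1 (diagonal).
  r[A,B] = -4.8333 / (3.3166 · 1.5) = -4.8333 / 4.9749 = -0.9715
  r[B,B] = 1 (diagonal).

R is symmetric with unit diagonal. Assembling:

R = [[1, -0.9715],
 [-0.9715, 1]]


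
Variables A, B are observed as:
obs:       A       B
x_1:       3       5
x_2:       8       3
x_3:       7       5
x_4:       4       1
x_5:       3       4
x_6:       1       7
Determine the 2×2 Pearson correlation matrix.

Step 1 — column means:
  mean(A) = (3 + 8 + 7 + 4 + 3 + 1) / 6 = 26/6 = 4.3333
  mean(B) = (5 + 3 + 5 + 1 + 4 + 7) / 6 = 25/6 = 4.1667

Step 2 — sample variances and covariances s[i,j] = (1/(n-1)) · Σ_k (x_{k,i} - mean_i) · (x_{k,j} - mean_j), with n-1 = 5:
  s[A,A] = ((-1.3333)·(-1.3333) + (3.6667)·(3.6667) + (2.6667)·(2.6667) + (-0.3333)·(-0.3333) + (-1.3333)·(-1.3333) + (-3.3333)·(-3.3333)) / 5 = 35.3333/5 = 7.0667
  s[A,B] = ((-1.3333)·(0.8333) + (3.6667)·(-1.1667) + (2.6667)·(0.8333) + (-0.3333)·(-3.1667) + (-1.3333)·(-0.1667) + (-3.3333)·(2.8333)) / 5 = -11.3333/5 = -2.2667
  s[B,B] = ((0.8333)·(0.8333) + (-1.1667)·(-1.1667) + (0.8333)·(0.8333) + (-3.1667)·(-3.1667) + (-0.1667)·(-0.1667) + (2.8333)·(2.8333)) / 5 = 20.8333/5 = 4.1667
  Sample standard deviations s_i = √(s[i,i]):
  s(A) = √(7.0667) = 2.6583
  s(B) = √(4.1667) = 2.0412

Step 3 — r_{ij} = s_{ij} / (s_i · s_j):
  r[A,A] = 1 (diagonal).
  r[A,B] = -2.2667 / (2.6583 · 2.0412) = -2.2667 / 5.4263 = -0.4177
  r[B,B] = 1 (diagonal).

R is symmetric with unit diagonal. Assembling:

R = [[1, -0.4177],
 [-0.4177, 1]]


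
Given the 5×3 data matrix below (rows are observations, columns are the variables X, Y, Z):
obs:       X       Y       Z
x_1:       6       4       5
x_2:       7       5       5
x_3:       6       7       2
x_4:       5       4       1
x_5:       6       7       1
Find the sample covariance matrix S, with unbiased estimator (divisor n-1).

Step 1 — column means:
  mean(X) = (6 + 7 + 6 + 5 + 6) / 5 = 30/5 = 6
  mean(Y) = (4 + 5 + 7 + 4 + 7) / 5 = 27/5 = 5.4
  mean(Z) = (5 + 5 + 2 + 1 + 1) / 5 = 14/5 = 2.8

Step 2 — sample covariance S[i,j] = (1/(n-1)) · Σ_k (x_{k,i} - mean_i) · (x_{k,j} - mean_j), with n-1 = 4.
  S[X,X] = ((0)·(0) + (1)·(1) + (0)·(0) + (-1)·(-1) + (0)·(0)) / 4 = 2/4 = 0.5
  S[X,Y] = ((0)·(-1.4) + (1)·(-0.4) + (0)·(1.6) + (-1)·(-1.4) + (0)·(1.6)) / 4 = 1/4 = 0.25
  S[X,Z] = ((0)·(2.2) + (1)·(2.2) + (0)·(-0.8) + (-1)·(-1.8) + (0)·(-1.8)) / 4 = 4/4 = 1
  S[Y,Y] = ((-1.4)·(-1.4) + (-0.4)·(-0.4) + (1.6)·(1.6) + (-1.4)·(-1.4) + (1.6)·(1.6)) / 4 = 9.2/4 = 2.3
  S[Y,Z] = ((-1.4)·(2.2) + (-0.4)·(2.2) + (1.6)·(-0.8) + (-1.4)·(-1.8) + (1.6)·(-1.8)) / 4 = -5.6/4 = -1.4
  S[Z,Z] = ((2.2)·(2.2) + (2.2)·(2.2) + (-0.8)·(-0.8) + (-1.8)·(-1.8) + (-1.8)·(-1.8)) / 4 = 16.8/4 = 4.2

S is symmetric (S[j,i] = S[i,j]). Assembling:

S = [[0.5, 0.25, 1],
 [0.25, 2.3, -1.4],
 [1, -1.4, 4.2]]


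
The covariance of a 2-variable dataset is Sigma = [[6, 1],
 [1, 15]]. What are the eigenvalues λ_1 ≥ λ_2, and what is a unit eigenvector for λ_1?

Step 1 — characteristic polynomial of 2×2 Sigma:
  det(Sigma - λI) = λ² - trace · λ + det = 0.
  trace = 6 + 15 = 21, det = 6·15 - (1)² = 89.
Step 2 — discriminant:
  Δ = trace² - 4·det = 441 - 356 = 85.
Step 3 — eigenvalues:
  λ = (trace ± √Δ)/2 = (21 ± 9.2195)/2,
  λ_1 = 15.1098,  λ_2 = 5.8902.

Step 4 — unit eigenvector for λ_1: solve (Sigma - λ_1 I)v = 0. First row:
  (6 - 15.1098)·v_x + (1)·v_y = 0, i.e. (-9.1098)·v_x + (1)·v_y = 0,
  so v ∝ (b, λ_1 - a) = (1, 9.1098) = u.
  ||u|| = √((1)² + (9.1098)²) = √(83.988) ≈ 9.1645,
  v_1 = u/||u|| ≈ (0.1091, 0.994) (||v_1|| = 1).

λ_1 = 15.1098,  λ_2 = 5.8902;  v_1 ≈ (0.1091, 0.994)


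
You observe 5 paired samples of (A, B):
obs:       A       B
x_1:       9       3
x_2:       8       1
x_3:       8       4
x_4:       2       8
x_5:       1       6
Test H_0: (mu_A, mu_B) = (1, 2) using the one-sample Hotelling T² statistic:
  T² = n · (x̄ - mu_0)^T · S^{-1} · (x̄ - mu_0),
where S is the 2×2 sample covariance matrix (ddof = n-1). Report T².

Step 1 — sample mean vector:
  mean(A) = (9 + 8 + 8 + 2 + 1) / 5 = 28/5 = 5.6
  mean(B) = (3 + 1 + 4 + 8 + 6) / 5 = 22/5 = 4.4
  x̄ = (5.6, 4.4),  deviation x̄ - mu_0 = (5.6, 4.4) - (1, 2) = (4.6, 2.4).

Step 2 — sample covariance matrix, S[i,j] = (1/(n-1)) · Σ_k (x_{k,i} - mean_i) · (x_{k,j} - mean_j), divisor n-1 = 4:
  S[A,A] = ((3.4)·(3.4) + (2.4)·(2.4) + (2.4)·(2.4) + (-3.6)·(-3.6) + (-4.6)·(-4.6)) / 4 = 57.2/4 = 14.3
  S[A,B] = ((3.4)·(-1.4) + (2.4)·(-3.4) + (2.4)·(-0.4) + (-3.6)·(3.6) + (-4.6)·(1.6)) / 4 = -34.2/4 = -8.55
  S[B,B] = ((-1.4)·(-1.4) + (-3.4)·(-3.4) + (-0.4)·(-0.4) + (3.6)·(3.6) + (1.6)·(1.6)) / 4 = 29.2/4 = 7.3
  S = [[14.3, -8.55],
 [-8.55, 7.3]].

Step 3 — invert S. det(S) = 14.3·7.3 - (-8.55)² = 31.2875.
  S^{-1} = (1/det) · [[d, -b], [-b, a]] = [[0.2333, 0.2733],
 [0.2733, 0.4571]].

Step 4 — quadratic form (x̄ - mu_0)^T · S^{-1} · (x̄ - mu_0):
  S^{-1} · (x̄ - mu_0) = (1.7291, 2.354),
  (x̄ - mu_0)^T · [...] = (4.6)·(1.7291) + (2.4)·(2.354) = 13.6035.

Step 5 — scale by n: T² = 5 · 13.6035 = 68.0176.

T² ≈ 68.0176


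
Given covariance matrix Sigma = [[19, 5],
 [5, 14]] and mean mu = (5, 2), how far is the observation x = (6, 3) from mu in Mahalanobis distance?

Step 1 — centre the observation: (x - mu) = (1, 1).

Step 2 — invert Sigma. det(Sigma) = 19·14 - (5)² = 241.
  Sigma^{-1} = (1/det) · [[d, -b], [-b, a]] = [[0.0581, -0.0207],
 [-0.0207, 0.0788]].

Step 3 — form the quadratic (x - mu)^T · Sigma^{-1} · (x - mu):
  Sigma^{-1} · (x - mu) = (0.0373, 0.0581).
  (x - mu)^T · [Sigma^{-1} · (x - mu)] = (1)·(0.0373) + (1)·(0.0581) = 0.0954.

Step 4 — take square root: d = √(0.0954) ≈ 0.3089.

d(x, mu) = √(0.0954) ≈ 0.3089


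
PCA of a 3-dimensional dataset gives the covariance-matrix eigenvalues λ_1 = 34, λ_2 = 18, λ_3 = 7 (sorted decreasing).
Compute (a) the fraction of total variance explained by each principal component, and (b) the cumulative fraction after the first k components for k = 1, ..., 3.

Step 1 — total variance = trace(Sigma) = Σ λ_i = 34 + 18 + 7 = 59.

Step 2 — fraction explained by component i = λ_i / Σ λ:
  PC1: 34/59 = 0.5763
  PC2: 18/59 = 0.3051
  PC3: 7/59 = 0.1186

Step 3 — cumulative fraction after k components = (λ_1 + ... + λ_k) / Σ λ:
  k = 1: 34/59 = 0.5763
  k = 2: (34 + 18)/59 = 52/59 = 0.8814
  k = 3: (34 + 18 + 7)/59 = 59/59 = 1

Summary (fraction, with percent):

explained: PC1 0.5763 (57.63%), PC2 0.3051 (30.51%), PC3 0.1186 (11.86%);  cumulative: 0.5763, 0.8814, 1


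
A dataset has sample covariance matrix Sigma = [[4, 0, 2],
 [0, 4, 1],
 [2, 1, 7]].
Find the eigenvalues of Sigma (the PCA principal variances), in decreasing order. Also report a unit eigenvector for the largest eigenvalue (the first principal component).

Step 1 — characteristic polynomial p(λ) = det(λI - Sigma) = λ³ - tr·λ² + c_1·λ - det, where tr = trace, c_1 = sum of the principal 2×2 minors, det = det(Sigma):
  tr = 4 + 4 + 7 = 15,
  c_1 = (4·4 - (0)²) + (4·7 - (2)²) + (4·7 - (1)²) = 16 + 24 + 27 = 67,
  det = 4·(4·7 - (1)²) - (0)·((0)·7 - (1)·(2)) + (2)·((0)·(1) - 4·(2)) = 4·(27) - (0)·(-2) + (2)·(-8) = 92.
  So p(λ) = λ³ - 15λ² + 67λ - 92.
Step 2 — look for an integer root (rational root theorem: any rational root is an integer divisor of 92). Testing λ = 4:
  p(4) = 64 - 240 + 268 - 92 = 0  ✓
  Dividing out (λ - 4): p(λ) = (λ - 4)(λ² - 11λ + 23).
Step 3 — remaining eigenvalues from the quadratic λ² - 11λ + 23 = 0:
  Δ = 11² - 4·23 = 121 - 92 = 29,  λ = (11 ± √29)/2 = (11 ± 5.3852)/2 ≈ 8.1926 or 2.8074.
  Sorted: λ_1 = 8.1926,  λ_2 = 4,  λ_3 = 2.8074  (check: sum = 15 = tr ✓).

Step 4 — unit eigenvector for λ_1 ≈ 8.1926: v spans the null space of (Sigma - λ_1 I), whose rows are
  r_1 = (-4.1926, 0, 2),  r_2 = (0, -4.1926, 1),  r_3 = (2, 1, -1.1926).
  v is orthogonal to every row, so take v ∝ r_1 × r_2 = ((0)·(1) - (2)·(-4.1926), (2)·(0) - (-4.1926)·(1), (-4.1926)·(-4.1926) - (0)·(0)) ≈ (8.3852, 4.1926, 17.5777).
  Let u = (8.3852, 4.1926, 17.5777).
  ||u|| = √((8.3852)² + (4.1926)² + (17.5777)²) = √(396.8659) ≈ 19.9215,  v_1 = u/||u|| ≈ (0.4209, 0.2105, 0.8824) (||v_1|| = 1).

λ_1 = 8.1926,  λ_2 = 4,  λ_3 = 2.8074;  v_1 ≈ (0.4209, 0.2105, 0.8824)


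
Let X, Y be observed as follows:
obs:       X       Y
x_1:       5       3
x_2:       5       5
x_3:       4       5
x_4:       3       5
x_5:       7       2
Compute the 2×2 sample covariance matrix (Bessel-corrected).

Step 1 — column means:
  mean(X) = (5 + 5 + 4 + 3 + 7) / 5 = 24/5 = 4.8
  mean(Y) = (3 + 5 + 5 + 5 + 2) / 5 = 20/5 = 4

Step 2 — sample covariance S[i,j] = (1/(n-1)) · Σ_k (x_{k,i} - mean_i) · (x_{k,j} - mean_j), with n-1 = 4.
  S[X,X] = ((0.2)·(0.2) + (0.2)·(0.2) + (-0.8)·(-0.8) + (-1.8)·(-1.8) + (2.2)·(2.2)) / 4 = 8.8/4 = 2.2
  S[X,Y] = ((0.2)·(-1) + (0.2)·(1) + (-0.8)·(1) + (-1.8)·(1) + (2.2)·(-2)) / 4 = -7/4 = -1.75
  S[Y,Y] = ((-1)·(-1) + (1)·(1) + (1)·(1) + (1)·(1) + (-2)·(-2)) / 4 = 8/4 = 2

S is symmetric (S[j,i] = S[i,j]). Assembling:

S = [[2.2, -1.75],
 [-1.75, 2]]


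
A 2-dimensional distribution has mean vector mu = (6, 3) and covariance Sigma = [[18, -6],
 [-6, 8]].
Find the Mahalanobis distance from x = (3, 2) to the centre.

Step 1 — centre the observation: (x - mu) = (-3, -1).

Step 2 — invert Sigma. det(Sigma) = 18·8 - (-6)² = 108.
  Sigma^{-1} = (1/det) · [[d, -b], [-b, a]] = [[0.0741, 0.0556],
 [0.0556, 0.1667]].

Step 3 — form the quadratic (x - mu)^T · Sigma^{-1} · (x - mu):
  Sigma^{-1} · (x - mu) = (-0.2778, -0.3333).
  (x - mu)^T · [Sigma^{-1} · (x - mu)] = (-3)·(-0.2778) + (-1)·(-0.3333) = 1.1667.

Step 4 — take square root: d = √(1.1667) ≈ 1.0801.

d(x, mu) = √(1.1667) ≈ 1.0801


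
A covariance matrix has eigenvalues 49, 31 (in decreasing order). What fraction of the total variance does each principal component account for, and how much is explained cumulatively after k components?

Step 1 — total variance = trace(Sigma) = Σ λ_i = 49 + 31 = 80.

Step 2 — fraction explained by component i = λ_i / Σ λ:
  PC1: 49/80 = 0.6125
  PC2: 31/80 = 0.3875

Step 3 — cumulative fraction after k components = (λ_1 + ... + λ_k) / Σ λ:
  k = 1: 49/80 = 0.6125
  k = 2: (49 + 31)/80 = 80/80 = 1

Summary (fraction, with percent):

explained: PC1 0.6125 (61.25%), PC2 0.3875 (38.75%);  cumulative: 0.6125, 1


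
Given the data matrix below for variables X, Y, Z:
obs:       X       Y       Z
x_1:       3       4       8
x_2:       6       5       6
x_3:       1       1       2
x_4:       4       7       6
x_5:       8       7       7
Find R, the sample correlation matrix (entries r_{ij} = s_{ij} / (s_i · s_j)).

Step 1 — column means:
  mean(X) = (3 + 6 + 1 + 4 + 8) / 5 = 22/5 = 4.4
  mean(Y) = (4 + 5 + 1 + 7 + 7) / 5 = 24/5 = 4.8
  mean(Z) = (8 + 6 + 2 + 6 + 7) / 5 = 29/5 = 5.8

Step 2 — sample variances and covariances s[i,j] = (1/(n-1)) · Σ_k (x_{k,i} - mean_i) · (x_{k,j} - mean_j), with n-1 = 4:
  s[X,X] = ((-1.4)·(-1.4) + (1.6)·(1.6) + (-3.4)·(-3.4) + (-0.4)·(-0.4) + (3.6)·(3.6)) / 4 = 29.2/4 = 7.3
  s[X,Y] = ((-1.4)·(-0.8) + (1.6)·(0.2) + (-3.4)·(-3.8) + (-0.4)·(2.2) + (3.6)·(2.2)) / 4 = 21.4/4 = 5.35
  s[X,Z] = ((-1.4)·(2.2) + (1.6)·(0.2) + (-3.4)·(-3.8) + (-0.4)·(0.2) + (3.6)·(1.2)) / 4 = 14.4/4 = 3.6
  s[Y,Y] = ((-0.8)·(-0.8) + (0.2)·(0.2) + (-3.8)·(-3.8) + (2.2)·(2.2) + (2.2)·(2.2)) / 4 = 24.8/4 = 6.2
  s[Y,Z] = ((-0.8)·(2.2) + (0.2)·(0.2) + (-3.8)·(-3.8) + (2.2)·(0.2) + (2.2)·(1.2)) / 4 = 15.8/4 = 3.95
  s[Z,Z] = ((2.2)·(2.2) + (0.2)·(0.2) + (-3.8)·(-3.8) + (0.2)·(0.2) + (1.2)·(1.2)) / 4 = 20.8/4 = 5.2
  Sample standard deviations s_i = √(s[i,i]):
  s(X) = √(7.3) = 2.7019
  s(Y) = √(6.2) = 2.49
  s(Z) = √(5.2) = 2.2804

Step 3 — r_{ij} = s_{ij} / (s_i · s_j):
  r[X,X] = 1 (diagonal).
  r[X,Y] = 5.35 / (2.7019 · 2.49) = 5.35 / 6.7276 = 0.7952
  r[X,Z] = 3.6 / (2.7019 · 2.2804) = 3.6 / 6.1612 = 0.5843
  r[Y,Y] = 1 (diagonal).
  r[Y,Z] = 3.95 / (2.49 · 2.2804) = 3.95 / 5.678 = 0.6957
  r[Z,Z] = 1 (diagonal).

R is symmetric with unit diagonal. Assembling:

R = [[1, 0.7952, 0.5843],
 [0.7952, 1, 0.6957],
 [0.5843, 0.6957, 1]]
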